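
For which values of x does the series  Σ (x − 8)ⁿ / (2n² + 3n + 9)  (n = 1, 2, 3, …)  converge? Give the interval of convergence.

Ratio test: |a_{n+1}/a_n| = (2n² + 3n + 9)/(2(n+1)² + 3(n+1) + 9) → 1 as n → ∞.
So the series converges when |x − 8| < 1 and diverges when |x − 8| > 1; R = 1.
Check x = 9: the terms are on the order of 1/n², so the series converges absolutely by comparison with the p-series (p = 2 > 1).
When x = 7, the series is dominated by a constant times Σ 1/n², which converges (p = 2 > 1).

[7, 9]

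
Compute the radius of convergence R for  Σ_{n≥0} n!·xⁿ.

Ratio test: |a_{n+1}/a_n| = (n+1) → ∞ as n → ∞.
The ratio grows without bound, so the series diverges whenever x ≠ 0; it converges only at x = 0. R = 0.

R = 0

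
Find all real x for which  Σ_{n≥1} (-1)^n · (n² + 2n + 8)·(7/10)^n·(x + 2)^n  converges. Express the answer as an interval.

(-24/7, -4/7)

Apply the ratio test: |a_{n+1}| / |a_n| = [((n+1)² + 2(n+1) + 8)/(n² + 2n + 8)] · 7/10, which tends to 7/10 as n → ∞.
Convergence for |x + 2| · 7/10 < 1, i.e. |x + 2| < 10/7. So R = 10/7.
When x = -4/7, the terms have absolute value of order n², which does not tend to 0, so the series diverges by the divergence test.
At x = -24/7: the terms have absolute value of order n², which does not tend to 0, so the series diverges by the divergence test.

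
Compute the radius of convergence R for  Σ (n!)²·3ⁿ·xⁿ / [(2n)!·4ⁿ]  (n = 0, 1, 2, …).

By the ratio test, |a_{n+1}/a_n| = (n+1)²/[(2n+1)·(2n+2)] · 3/4 → 3/16.
The series converges when 3/16 · |x| < 1, giving R = 16/3.

R = 16/3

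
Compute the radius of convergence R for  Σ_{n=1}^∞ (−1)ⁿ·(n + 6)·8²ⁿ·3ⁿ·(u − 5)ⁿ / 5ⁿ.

The ratio of consecutive coefficients is [((n+1) + 6)/(n + 6)] · 64·3/5 → 192/5.
Convergence for |u − 5| · 192/5 < 1, i.e. |u − 5| < 5/192. So R = 5/192.

R = 5/192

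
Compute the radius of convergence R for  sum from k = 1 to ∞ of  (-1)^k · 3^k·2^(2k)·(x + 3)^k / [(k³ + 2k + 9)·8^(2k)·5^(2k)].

Apply the ratio test: |a_{k+1}| / |a_k| = [(k³ + 2k + 9)/((k+1)³ + 2(k+1) + 9)] · 3·4/(64·25), which tends to 3/400 as k → ∞.
Hence the series converges for |x + 3| < 1/(3/400) = 400/3, so the radius of convergence is 400/3.

R = 400/3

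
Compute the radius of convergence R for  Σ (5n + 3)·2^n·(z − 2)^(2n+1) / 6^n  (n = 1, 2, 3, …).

Apply the ratio test: |a_{n+1}| / |a_n| = [(5(n+1) + 3)/(5n + 3)] · 2/6, which tends to 1/3 as n → ∞.
Successive powers of (z − 2) differ by 2, so the series converges when |z − 2|² · 1/3 < 1, i.e. |z − 2| < √(3). So R = √3.

R = √3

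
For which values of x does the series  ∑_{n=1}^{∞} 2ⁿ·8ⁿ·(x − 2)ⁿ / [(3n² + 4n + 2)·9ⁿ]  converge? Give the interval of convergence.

The ratio of consecutive coefficients is [(3n² + 4n + 2)/(3(n+1)² + 4(n+1) + 2)] · 2·8/9 → 16/9.
Thus R = 1/(16/9) = 9/16.
Check x = 41/16: the series is dominated by a constant times Σ 1/n², which converges (p = 2 > 1).
When x = 23/16, the series is dominated by a constant times Σ 1/n², which converges (p = 2 > 1).

[23/16, 41/16]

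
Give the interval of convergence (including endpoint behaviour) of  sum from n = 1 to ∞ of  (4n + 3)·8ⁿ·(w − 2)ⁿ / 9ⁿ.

(7/8, 25/8)

By the ratio test, |a_{n+1}/a_n| = [(4(n+1) + 3)/(4n + 3)] · 8/9 → 8/9.
Hence the series converges for |w − 2| < 1/(8/9) = 9/8, so the radius of convergence is 9/8.
When w = 25/8, the terms have absolute value of order n, which does not tend to 0, so the series diverges by the divergence test.
At w = 7/8: the terms have absolute value of order n, which does not tend to 0, so the series diverges by the divergence test.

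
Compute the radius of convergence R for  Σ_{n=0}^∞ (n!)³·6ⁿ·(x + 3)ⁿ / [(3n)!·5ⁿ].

R = 45/2

The ratio of consecutive coefficients is (n+1)³/[(3n+1)·(3n+2)·(3n+3)] · 6/5 → 2/45.
The series converges when 2/45 · |x + 3| < 1, giving R = 45/2.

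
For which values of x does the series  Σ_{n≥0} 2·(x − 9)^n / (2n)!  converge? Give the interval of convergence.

The ratio of consecutive coefficients is 2/2 · 1/[(2n+1)·(2n+2)] → 0.
The ratio tends to 0 regardless of x, hence R = ∞.

(−∞, ∞)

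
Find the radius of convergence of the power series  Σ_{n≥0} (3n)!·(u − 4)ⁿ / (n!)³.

Apply the ratio test: |a_{n+1}| / |a_n| = (3n+1)·(3n+2)·(3n+3)/(n+1)³, which tends to 27 as n → ∞.
The series converges when 27 · |u − 4| < 1, giving R = 1/27.

R = 1/27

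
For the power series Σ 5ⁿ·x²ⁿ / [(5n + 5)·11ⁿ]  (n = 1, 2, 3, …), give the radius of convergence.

R = √55/5

Apply the ratio test: |a_{n+1}| / |a_n| = [(5n + 5)/(5(n+1) + 5)] · 5/11, which tends to 5/11 as n → ∞.
Since the exponent of x increases by 2 each term, convergence requires |x|² < 11/5, hence R = √55/5.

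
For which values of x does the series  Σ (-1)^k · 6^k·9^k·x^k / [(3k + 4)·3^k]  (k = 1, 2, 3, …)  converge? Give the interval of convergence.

The ratio of consecutive coefficients is [(3k + 4)/(3(k+1) + 4)] · 6·9/3 → 18.
Hence the series converges for |x| < 1/(18) = 1/18, so the radius of convergence is 1/18.
Check x = 1/18: an alternating series whose terms decrease to 0 in absolute value, so it converges by the Leibniz criterion.
When x = -1/18, the terms behave like c/k; limit comparison with the harmonic series gives divergence.

(-1/18, 1/18]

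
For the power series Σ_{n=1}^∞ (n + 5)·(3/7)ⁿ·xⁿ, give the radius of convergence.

R = 7/3

By the ratio test, |a_{n+1}/a_n| = [((n+1) + 5)/(n + 5)] · 3/7 → 3/7.
Hence the series converges for |x| < 1/(3/7) = 7/3, so the radius of convergence is 7/3.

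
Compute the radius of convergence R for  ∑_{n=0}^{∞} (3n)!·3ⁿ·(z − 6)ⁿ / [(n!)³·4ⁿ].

Apply the ratio test: |a_{n+1}| / |a_n| = (3n+1)·(3n+2)·(3n+3)/(n+1)³ · 3/4, which tends to 81/4 as n → ∞.
Thus R = 1/(81/4) = 4/81.

R = 4/81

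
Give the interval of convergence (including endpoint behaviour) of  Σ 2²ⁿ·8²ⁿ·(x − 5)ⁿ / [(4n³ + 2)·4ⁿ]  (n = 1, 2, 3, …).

[319/64, 321/64]

By the ratio test, |a_{n+1}/a_n| = [(4n³ + 2)/(4(n+1)³ + 2)] · 4·64/4 → 64.
Convergence for |x − 5| · 64 < 1, i.e. |x − 5| < 1/64. So R = 1/64.
Endpoint x = 321/64: absolute convergence follows by limit comparison with Σ 1/n³.
Check x = 319/64: the series is dominated by a constant times Σ 1/n³, which converges (p = 3 > 1).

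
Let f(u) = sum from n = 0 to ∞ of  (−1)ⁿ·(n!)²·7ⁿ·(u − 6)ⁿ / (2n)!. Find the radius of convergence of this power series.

R = 4/7

By the ratio test, |a_{n+1}/a_n| = (n+1)²/[(2n+1)·(2n+2)] · 7 → 7/4.
Hence the series converges for |u − 6| < 1/(7/4) = 4/7, so the radius of convergence is 4/7.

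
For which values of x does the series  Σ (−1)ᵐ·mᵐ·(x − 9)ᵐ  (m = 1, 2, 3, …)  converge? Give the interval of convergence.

Applying the root test, |a_m|^(1/m) = m → ∞.
Since the m-th root of |a_m| is unbounded, the series converges only at x = 9; R = 0.

{9}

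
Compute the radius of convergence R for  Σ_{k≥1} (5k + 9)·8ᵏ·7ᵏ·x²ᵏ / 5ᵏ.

By the ratio test, |a_{k+1}/a_k| = [(5(k+1) + 9)/(5k + 9)] · 8·7/5 → 56/5.
Successive powers of x differ by 2, so the series converges when |x|² · 56/5 < 1, i.e. |x| < √(5/56). So R = √70/28.

R = √70/28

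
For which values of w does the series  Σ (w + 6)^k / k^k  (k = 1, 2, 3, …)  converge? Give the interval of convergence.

Applying the root test, |a_k|^(1/k) = 1/k → 0.
The limit is 0 for every w, so R = ∞.

(−∞, ∞)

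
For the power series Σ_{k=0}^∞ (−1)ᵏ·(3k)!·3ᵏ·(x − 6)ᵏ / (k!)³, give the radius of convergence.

R = 1/81

By the ratio test, |a_{k+1}/a_k| = (3k+1)·(3k+2)·(3k+3)/(k+1)³ · 3 → 81.
Convergence for |x − 6| · 81 < 1, i.e. |x − 6| < 1/81. So R = 1/81.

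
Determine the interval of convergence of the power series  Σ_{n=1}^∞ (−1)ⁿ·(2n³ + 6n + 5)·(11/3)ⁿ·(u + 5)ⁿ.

By the ratio test, |a_{n+1}/a_n| = [(2(n+1)³ + 6(n+1) + 5)/(2n³ + 6n + 5)] · 11/3 → 11/3.
Hence the series converges for |u + 5| < 1/(11/3) = 3/11, so the radius of convergence is 3/11.
Check u = -52/11: the n-th term does not approach 0; divergence by the term test.
When u = -58/11, the terms have absolute value of order n³, which does not tend to 0, so the series diverges by the divergence test.

(-58/11, -52/11)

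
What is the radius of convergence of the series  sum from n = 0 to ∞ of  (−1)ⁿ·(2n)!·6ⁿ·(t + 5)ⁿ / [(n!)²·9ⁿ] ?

Apply the ratio test: |a_{n+1}| / |a_n| = (2n+1)·(2n+2)/(n+1)² · 6/9, which tends to 8/3 as n → ∞.
Thus R = 1/(8/3) = 3/8.

R = 3/8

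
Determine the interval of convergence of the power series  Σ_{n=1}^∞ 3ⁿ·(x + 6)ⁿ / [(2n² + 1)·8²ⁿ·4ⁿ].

By the ratio test, |a_{n+1}/a_n| = [(2n² + 1)/(2(n+1)² + 1)] · 3/(64·4) → 3/256.
Convergence for |x + 6| · 3/256 < 1, i.e. |x + 6| < 256/3. So R = 256/3.
At x = 238/3: the series is dominated by a constant times Σ 1/n², which converges (p = 2 > 1).
Check x = -274/3: the series is dominated by a constant times Σ 1/n², which converges (p = 2 > 1).

[-274/3, 238/3]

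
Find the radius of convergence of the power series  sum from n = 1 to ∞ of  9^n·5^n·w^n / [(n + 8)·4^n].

Apply the ratio test: |a_{n+1}| / |a_n| = [(n + 8)/((n+1) + 8)] · 9·5/4, which tends to 45/4 as n → ∞.
The series converges when 45/4 · |w| < 1, giving R = 4/45.

R = 4/45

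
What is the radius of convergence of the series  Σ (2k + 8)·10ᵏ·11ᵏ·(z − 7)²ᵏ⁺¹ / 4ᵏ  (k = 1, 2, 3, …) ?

R = √110/55

By the ratio test, |a_{k+1}/a_k| = [(2(k+1) + 8)/(2k + 8)] · 10·11/4 → 55/2.
Successive powers of (z − 7) differ by 2, so the series converges when |z − 7|² · 55/2 < 1, i.e. |z − 7| < √(2/55). So R = √110/55.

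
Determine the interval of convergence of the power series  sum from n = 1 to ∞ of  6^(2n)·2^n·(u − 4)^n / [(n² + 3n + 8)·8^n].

By the ratio test, |a_{n+1}/a_n| = [(n² + 3n + 8)/((n+1)² + 3(n+1) + 8)] · 36·2/8 → 9.
Hence the series converges for |u − 4| < 1/(9) = 1/9, so the radius of convergence is 1/9.
Check u = 37/9: absolute convergence follows by limit comparison with Σ 1/n².
At u = 35/9: the terms are on the order of 1/n², so the series converges absolutely by comparison with the p-series (p = 2 > 1).

[35/9, 37/9]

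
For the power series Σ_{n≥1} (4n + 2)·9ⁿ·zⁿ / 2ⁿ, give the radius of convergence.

R = 2/9

The ratio of consecutive coefficients is [(4(n+1) + 2)/(4n + 2)] · 9/2 → 9/2.
The series converges when 9/2 · |z| < 1, giving R = 2/9.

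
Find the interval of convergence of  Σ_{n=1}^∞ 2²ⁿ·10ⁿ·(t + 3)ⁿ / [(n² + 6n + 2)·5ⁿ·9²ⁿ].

[-105/8, 57/8]

The ratio of consecutive coefficients is [(n² + 6n + 2)/((n+1)² + 6(n+1) + 2)] · 4·10/(5·81) → 8/81.
Hence the series converges for |t + 3| < 1/(8/81) = 81/8, so the radius of convergence is 81/8.
At t = 57/8: the series is dominated by a constant times Σ 1/n², which converges (p = 2 > 1).
At t = -105/8: absolute convergence follows by limit comparison with Σ 1/n².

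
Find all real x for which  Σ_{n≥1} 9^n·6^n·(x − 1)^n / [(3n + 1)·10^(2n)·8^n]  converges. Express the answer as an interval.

Ratio test: |a_{n+1}/a_n| = [(3n + 1)/(3(n+1) + 1)] · 9·6/(100·8) → 27/400 as n → ∞.
Convergence for |x − 1| · 27/400 < 1, i.e. |x − 1| < 400/27. So R = 400/27.
Check x = 427/27: the terms behave like c/n; limit comparison with the harmonic series gives divergence.
When x = -373/27, the terms alternate in sign and decrease monotonically to 0 in absolute value (size ~ c/n), so the alternating series test gives convergence.

[-373/27, 427/27)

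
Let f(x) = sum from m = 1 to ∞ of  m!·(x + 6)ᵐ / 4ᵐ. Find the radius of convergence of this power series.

R = 0

By the ratio test, |a_{m+1}/a_m| = (m+1) · 1/4 → ∞.
The terms grow without bound for any (x + 6) ≠ 0, so R = 0 (convergence only at x = -6).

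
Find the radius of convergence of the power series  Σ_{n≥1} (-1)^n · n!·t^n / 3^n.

R = 0

Ratio test: |a_{n+1}/a_n| = (n+1) · 1/3 → ∞ as n → ∞.
The terms grow without bound for any t ≠ 0, so R = 0 (convergence only at t = 0).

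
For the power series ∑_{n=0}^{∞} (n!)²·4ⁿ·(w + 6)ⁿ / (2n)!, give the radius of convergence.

Ratio test: |a_{n+1}/a_n| = (n+1)²/[(2n+1)·(2n+2)] · 4 → 1 as n → ∞.
So the series converges when |w + 6| < 1 and diverges when |w + 6| > 1; R = 1.

R = 1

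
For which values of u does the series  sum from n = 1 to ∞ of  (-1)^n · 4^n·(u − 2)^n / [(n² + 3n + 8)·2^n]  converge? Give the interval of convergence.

By the ratio test, |a_{n+1}/a_n| = [(n² + 3n + 8)/((n+1)² + 3(n+1) + 8)] · 4/2 → 2.
Thus R = 1/(2) = 1/2.
At u = 5/2: absolute convergence follows by limit comparison with Σ 1/n².
Endpoint u = 3/2: absolute convergence follows by limit comparison with Σ 1/n².

[3/2, 5/2]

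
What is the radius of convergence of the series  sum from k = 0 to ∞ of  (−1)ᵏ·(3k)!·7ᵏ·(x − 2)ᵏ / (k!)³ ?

Apply the ratio test: |a_{k+1}| / |a_k| = (3k+1)·(3k+2)·(3k+3)/(k+1)³ · 7, which tends to 189 as k → ∞.
Thus R = 1/(189) = 1/189.

R = 1/189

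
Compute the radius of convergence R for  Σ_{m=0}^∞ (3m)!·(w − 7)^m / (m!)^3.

R = 1/27

The ratio of consecutive coefficients is (3m+1)·(3m+2)·(3m+3)/(m+1)³ → 27.
Convergence for |w − 7| · 27 < 1, i.e. |w − 7| < 1/27. So R = 1/27.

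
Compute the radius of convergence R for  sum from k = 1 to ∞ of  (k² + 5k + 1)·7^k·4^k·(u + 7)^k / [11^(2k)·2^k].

Ratio test: |a_{k+1}/a_k| = [((k+1)² + 5(k+1) + 1)/(k² + 5k + 1)] · 7·4/(121·2) → 14/121 as k → ∞.
The series converges when 14/121 · |u + 7| < 1, giving R = 121/14.

R = 121/14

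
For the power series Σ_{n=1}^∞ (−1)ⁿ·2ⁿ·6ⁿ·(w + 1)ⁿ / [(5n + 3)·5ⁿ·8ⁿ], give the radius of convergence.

The ratio of consecutive coefficients is [(5n + 3)/(5(n+1) + 3)] · 2·6/(5·8) → 3/10.
Convergence for |w + 1| · 3/10 < 1, i.e. |w + 1| < 10/3. So R = 10/3.

R = 10/3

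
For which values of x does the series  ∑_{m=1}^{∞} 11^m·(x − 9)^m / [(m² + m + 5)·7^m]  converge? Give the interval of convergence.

The ratio of consecutive coefficients is [(m² + m + 5)/((m+1)² + (m+1) + 5)] · 11/7 → 11/7.
Thus R = 1/(11/7) = 7/11.
At x = 106/11: the terms are on the order of 1/m², so the series converges absolutely by comparison with the p-series (p = 2 > 1).
Endpoint x = 92/11: the terms are on the order of 1/m², so the series converges absolutely by comparison with the p-series (p = 2 > 1).

[92/11, 106/11]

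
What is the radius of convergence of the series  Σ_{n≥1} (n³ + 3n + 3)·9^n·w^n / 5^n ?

R = 5/9

Ratio test: |a_{n+1}/a_n| = [((n+1)³ + 3(n+1) + 3)/(n³ + 3n + 3)] · 9/5 → 9/5 as n → ∞.
Thus R = 1/(9/5) = 5/9.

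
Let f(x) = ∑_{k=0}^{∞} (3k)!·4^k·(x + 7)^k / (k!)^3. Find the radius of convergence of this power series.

R = 1/108

The ratio of consecutive coefficients is (3k+1)·(3k+2)·(3k+3)/(k+1)³ · 4 → 108.
Thus R = 1/(108) = 1/108.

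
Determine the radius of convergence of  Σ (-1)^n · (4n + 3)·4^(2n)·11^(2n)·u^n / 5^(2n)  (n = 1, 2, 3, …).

The ratio of consecutive coefficients is [(4(n+1) + 3)/(4n + 3)] · 16·121/25 → 1936/25.
Hence the series converges for |u| < 1/(1936/25) = 25/1936, so the radius of convergence is 25/1936.

R = 25/1936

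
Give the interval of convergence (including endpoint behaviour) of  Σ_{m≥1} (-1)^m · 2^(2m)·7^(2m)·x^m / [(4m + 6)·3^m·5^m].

(-15/196, 15/196]

The ratio of consecutive coefficients is [(4m + 6)/(4(m+1) + 6)] · 4·49/(3·5) → 196/15.
Hence the series converges for |x| < 1/(196/15) = 15/196, so the radius of convergence is 15/196.
When x = 15/196, the terms alternate in sign and decrease monotonically to 0 in absolute value (size ~ c/m), so the alternating series test gives convergence.
At x = -15/196: the terms behave like c/m; limit comparison with the harmonic series gives divergence.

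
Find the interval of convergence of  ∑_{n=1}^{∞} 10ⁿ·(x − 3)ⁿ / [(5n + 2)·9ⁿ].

The ratio of consecutive coefficients is [(5n + 2)/(5(n+1) + 2)] · 10/9 → 10/9.
Convergence for |x − 3| · 10/9 < 1, i.e. |x − 3| < 9/10. So R = 9/10.
Check x = 39/10: the terms are asymptotic to a nonzero constant times 1/n, so the series diverges by limit comparison with Σ 1/n.
Check x = 21/10: the terms alternate in sign and decrease monotonically to 0 in absolute value (size ~ c/n), so the alternating series test gives convergence.

[21/10, 39/10)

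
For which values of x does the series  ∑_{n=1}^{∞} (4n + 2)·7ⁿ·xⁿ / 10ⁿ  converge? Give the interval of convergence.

Apply the ratio test: |a_{n+1}| / |a_n| = [(4(n+1) + 2)/(4n + 2)] · 7/10, which tends to 7/10 as n → ∞.
Hence the series converges for |x| < 1/(7/10) = 10/7, so the radius of convergence is 10/7.
Check x = 10/7: the n-th term does not approach 0; divergence by the term test.
Endpoint x = -10/7: the n-th term does not approach 0; divergence by the term test.

(-10/7, 10/7)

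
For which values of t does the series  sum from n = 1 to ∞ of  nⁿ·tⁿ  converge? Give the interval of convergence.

{0}

Root test: |a_n|^(1/n) = n → ∞.
Since the n-th root of |a_n| is unbounded, the series converges only at t = 0; R = 0.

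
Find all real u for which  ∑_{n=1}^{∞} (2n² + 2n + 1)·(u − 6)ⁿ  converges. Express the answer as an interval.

(5, 7)

Apply the ratio test: |a_{n+1}| / |a_n| = (2(n+1)² + 2(n+1) + 1)/(2n² + 2n + 1), which tends to 1 as n → ∞.
Convergence for |u − 6| < 1, so R = 1.
At u = 7: the terms have absolute value of order n², which does not tend to 0, so the series diverges by the divergence test.
Check u = 5: the terms do not tend to 0, so the series diverges.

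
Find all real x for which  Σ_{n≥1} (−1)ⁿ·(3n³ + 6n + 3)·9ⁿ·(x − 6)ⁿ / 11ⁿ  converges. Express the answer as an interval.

(43/9, 65/9)

The ratio of consecutive coefficients is [(3(n+1)³ + 6(n+1) + 3)/(3n³ + 6n + 3)] · 9/11 → 9/11.
Hence the series converges for |x − 6| < 1/(9/11) = 11/9, so the radius of convergence is 11/9.
At x = 65/9: the terms do not tend to 0, so the series diverges.
When x = 43/9, the terms have absolute value of order n³, which does not tend to 0, so the series diverges by the divergence test.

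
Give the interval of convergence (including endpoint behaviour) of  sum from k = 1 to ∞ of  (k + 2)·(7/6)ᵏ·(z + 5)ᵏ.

Ratio test: |a_{k+1}/a_k| = [((k+1) + 2)/(k + 2)] · 7/6 → 7/6 as k → ∞.
Thus R = 1/(7/6) = 6/7.
At z = -29/7: the terms have absolute value of order k, which does not tend to 0, so the series diverges by the divergence test.
At z = -41/7: the terms do not tend to 0, so the series diverges.

(-41/7, -29/7)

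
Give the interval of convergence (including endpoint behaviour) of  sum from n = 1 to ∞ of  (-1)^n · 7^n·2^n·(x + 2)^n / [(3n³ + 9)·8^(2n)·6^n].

By the ratio test, |a_{n+1}/a_n| = [(3n³ + 9)/(3(n+1)³ + 9)] · 7·2/(64·6) → 7/192.
Convergence for |x + 2| · 7/192 < 1, i.e. |x + 2| < 192/7. So R = 192/7.
When x = 178/7, the series is dominated by a constant times Σ 1/n³, which converges (p = 3 > 1).
Check x = -206/7: absolute convergence follows by limit comparison with Σ 1/n³.

[-206/7, 178/7]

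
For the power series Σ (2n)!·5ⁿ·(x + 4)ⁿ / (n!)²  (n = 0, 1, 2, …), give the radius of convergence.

R = 1/20

Ratio test: |a_{n+1}/a_n| = (2n+1)·(2n+2)/(n+1)² · 5 → 20 as n → ∞.
Thus R = 1/(20) = 1/20.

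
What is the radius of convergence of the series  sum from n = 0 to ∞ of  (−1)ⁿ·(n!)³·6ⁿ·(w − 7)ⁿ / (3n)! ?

R = 9/2

Apply the ratio test: |a_{n+1}| / |a_n| = (n+1)³/[(3n+1)·(3n+2)·(3n+3)] · 6, which tends to 2/9 as n → ∞.
The series converges when 2/9 · |w − 7| < 1, giving R = 9/2.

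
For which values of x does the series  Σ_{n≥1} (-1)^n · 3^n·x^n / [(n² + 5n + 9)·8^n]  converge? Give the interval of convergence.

The ratio of consecutive coefficients is [(n² + 5n + 9)/((n+1)² + 5(n+1) + 9)] · 3/8 → 3/8.
Convergence for |x| · 3/8 < 1, i.e. |x| < 8/3. So R = 8/3.
Endpoint x = 8/3: the series is dominated by a constant times Σ 1/n², which converges (p = 2 > 1).
When x = -8/3, absolute convergence follows by limit comparison with Σ 1/n².

[-8/3, 8/3]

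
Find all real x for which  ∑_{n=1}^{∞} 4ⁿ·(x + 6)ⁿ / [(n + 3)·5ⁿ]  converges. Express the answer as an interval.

By the ratio test, |a_{n+1}/a_n| = [(n + 3)/((n+1) + 3)] · 4/5 → 4/5.
Thus R = 1/(4/5) = 5/4.
When x = -19/4, the terms behave like c/n; limit comparison with the harmonic series gives divergence.
Endpoint x = -29/4: the terms alternate in sign and decrease monotonically to 0 in absolute value (size ~ c/n), so the alternating series test gives convergence.

[-29/4, -19/4)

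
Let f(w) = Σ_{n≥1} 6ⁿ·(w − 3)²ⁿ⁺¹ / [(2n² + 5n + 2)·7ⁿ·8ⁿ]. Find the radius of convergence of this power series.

R = 2√21/3

Ratio test: |a_{n+1}/a_n| = [(2n² + 5n + 2)/(2(n+1)² + 5(n+1) + 2)] · 6/(7·8) → 3/28 as n → ∞.
Writing y = (w − 3)², the series in y has radius 28/3, so |w − 3| < √(28/3) and R = 2√21/3.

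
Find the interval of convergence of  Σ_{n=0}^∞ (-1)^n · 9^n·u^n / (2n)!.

Ratio test: |a_{n+1}/a_n| = 9 · 1/[(2n+1)·(2n+2)] → 0 as n → ∞.
The limit is 0, so the series converges for all u; R = ∞.

(−∞, ∞)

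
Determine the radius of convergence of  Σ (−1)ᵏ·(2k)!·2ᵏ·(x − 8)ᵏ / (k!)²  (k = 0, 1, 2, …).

The ratio of consecutive coefficients is (2k+1)·(2k+2)/(k+1)² · 2 → 8.
Hence the series converges for |x − 8| < 1/(8) = 1/8, so the radius of convergence is 1/8.

R = 1/8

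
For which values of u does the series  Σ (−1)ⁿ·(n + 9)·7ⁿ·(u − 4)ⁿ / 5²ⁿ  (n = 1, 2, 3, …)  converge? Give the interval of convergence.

Ratio test: |a_{n+1}/a_n| = [((n+1) + 9)/(n + 9)] · 7/25 → 7/25 as n → ∞.
Convergence for |u − 4| · 7/25 < 1, i.e. |u − 4| < 25/7. So R = 25/7.
Check u = 53/7: the terms have absolute value of order n, which does not tend to 0, so the series diverges by the divergence test.
When u = 3/7, the n-th term does not approach 0; divergence by the term test.

(3/7, 53/7)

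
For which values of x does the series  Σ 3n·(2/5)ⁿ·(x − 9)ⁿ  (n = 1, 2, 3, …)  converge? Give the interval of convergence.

(13/2, 23/2)

Ratio test: |a_{n+1}/a_n| = [3(n+1)/3n] · 2/5 → 2/5 as n → ∞.
Hence the series converges for |x − 9| < 1/(2/5) = 5/2, so the radius of convergence is 5/2.
At x = 23/2: the terms have absolute value of order n, which does not tend to 0, so the series diverges by the divergence test.
At x = 13/2: the terms do not tend to 0, so the series diverges.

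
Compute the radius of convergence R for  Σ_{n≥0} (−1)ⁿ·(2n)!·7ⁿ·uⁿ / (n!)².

The ratio of consecutive coefficients is (2n+1)·(2n+2)/(n+1)² · 7 → 28.
Convergence for |u| · 28 < 1, i.e. |u| < 1/28. So R = 1/28.

R = 1/28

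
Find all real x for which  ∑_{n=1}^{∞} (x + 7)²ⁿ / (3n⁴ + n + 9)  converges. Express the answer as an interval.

[-8, -6]

Apply the ratio test: |a_{n+1}| / |a_n| = (3n⁴ + n + 9)/(3(n+1)⁴ + (n+1) + 9), which tends to 1 as n → ∞.
Writing y = (x + 7)², the series in y has radius 1, so |x + 7| < √(1) = 1 and R = 1.
When x = -6, the terms are on the order of 1/n⁴, so the series converges absolutely by comparison with the p-series (p = 4 > 1).
Check x = -8: absolute convergence follows by limit comparison with Σ 1/n⁴.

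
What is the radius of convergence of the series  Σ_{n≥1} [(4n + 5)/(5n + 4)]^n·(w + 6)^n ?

R = 5/4

Applying the root test, |a_n|^(1/n) = (4n + 5)/(5n + 4) → 4/5.
The series converges when 4/5 · |w + 6| < 1, giving R = 5/4.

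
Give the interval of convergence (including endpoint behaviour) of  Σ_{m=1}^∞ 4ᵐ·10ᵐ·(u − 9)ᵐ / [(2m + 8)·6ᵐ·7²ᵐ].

Apply the ratio test: |a_{m+1}| / |a_m| = [(2m + 8)/(2(m+1) + 8)] · 4·10/(6·49), which tends to 20/147 as m → ∞.
Thus R = 1/(20/147) = 147/20.
At u = 327/20: the terms are asymptotic to a nonzero constant times 1/m, so the series diverges by limit comparison with Σ 1/m.
At u = 33/20: convergence follows from the alternating series test (terms decrease monotonically to 0).

[33/20, 327/20)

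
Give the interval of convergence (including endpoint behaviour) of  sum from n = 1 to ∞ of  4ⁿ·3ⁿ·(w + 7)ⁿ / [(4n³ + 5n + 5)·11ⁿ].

[-95/12, -73/12]

The ratio of consecutive coefficients is [(4n³ + 5n + 5)/(4(n+1)³ + 5(n+1) + 5)] · 4·3/11 → 12/11.
Hence the series converges for |w + 7| < 1/(12/11) = 11/12, so the radius of convergence is 11/12.
Endpoint w = -73/12: the terms are on the order of 1/n³, so the series converges absolutely by comparison with the p-series (p = 3 > 1).
Endpoint w = -95/12: absolute convergence follows by limit comparison with Σ 1/n³.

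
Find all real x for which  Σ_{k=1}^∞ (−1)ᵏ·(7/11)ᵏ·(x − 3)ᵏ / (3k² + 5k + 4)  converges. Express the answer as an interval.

By the ratio test, |a_{k+1}/a_k| = [(3k² + 5k + 4)/(3(k+1)² + 5(k+1) + 4)] · 7/11 → 7/11.
Thus R = 1/(7/11) = 11/7.
Endpoint x = 32/7: the terms are on the order of 1/k², so the series converges absolutely by comparison with the p-series (p = 2 > 1).
At x = 10/7: the terms are on the order of 1/k², so the series converges absolutely by comparison with the p-series (p = 2 > 1).

[10/7, 32/7]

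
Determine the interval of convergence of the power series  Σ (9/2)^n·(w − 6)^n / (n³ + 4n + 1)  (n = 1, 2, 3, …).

[52/9, 56/9]

By the ratio test, |a_{n+1}/a_n| = [(n³ + 4n + 1)/((n+1)³ + 4(n+1) + 1)] · 9/2 → 9/2.
Convergence for |w − 6| · 9/2 < 1, i.e. |w − 6| < 2/9. So R = 2/9.
At w = 56/9: the terms are on the order of 1/n³, so the series converges absolutely by comparison with the p-series (p = 3 > 1).
Check w = 52/9: absolute convergence follows by limit comparison with Σ 1/n³.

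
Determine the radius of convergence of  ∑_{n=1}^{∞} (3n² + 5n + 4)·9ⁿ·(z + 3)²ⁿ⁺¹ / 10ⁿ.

R = √10/3

By the ratio test, |a_{n+1}/a_n| = [(3(n+1)² + 5(n+1) + 4)/(3n² + 5n + 4)] · 9/10 → 9/10.
Successive powers of (z + 3) differ by 2, so the series converges when |z + 3|² · 9/10 < 1, i.e. |z + 3| < √(10/9). So R = √10/3.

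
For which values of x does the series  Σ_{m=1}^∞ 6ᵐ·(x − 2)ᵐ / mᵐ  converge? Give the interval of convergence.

Applying the root test, |a_m|^(1/m) = 6/m → 0.
The limit is 0 for every x, so R = ∞.

(−∞, ∞)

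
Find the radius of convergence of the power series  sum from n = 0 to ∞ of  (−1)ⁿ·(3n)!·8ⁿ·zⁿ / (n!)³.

Ratio test: |a_{n+1}/a_n| = (3n+1)·(3n+2)·(3n+3)/(n+1)³ · 8 → 216 as n → ∞.
Hence the series converges for |z| < 1/(216) = 1/216, so the radius of convergence is 1/216.

R = 1/216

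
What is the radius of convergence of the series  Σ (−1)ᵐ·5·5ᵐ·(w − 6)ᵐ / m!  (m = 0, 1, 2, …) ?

Ratio test: |a_{m+1}/a_m| = 5/5 · 5 · 1/(m+1) → 0 as m → ∞.
Since the limit is 0 < 1 for every w, the series converges on all of ℝ and R = ∞.

R = ∞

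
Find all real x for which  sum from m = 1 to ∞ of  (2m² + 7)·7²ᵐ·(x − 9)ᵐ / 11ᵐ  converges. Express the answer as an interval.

The ratio of consecutive coefficients is [(2(m+1)² + 7)/(2m² + 7)] · 49/11 → 49/11.
Hence the series converges for |x − 9| < 1/(49/11) = 11/49, so the radius of convergence is 11/49.
Check x = 452/49: the terms have absolute value of order m², which does not tend to 0, so the series diverges by the divergence test.
Check x = 430/49: the terms have absolute value of order m², which does not tend to 0, so the series diverges by the divergence test.

(430/49, 452/49)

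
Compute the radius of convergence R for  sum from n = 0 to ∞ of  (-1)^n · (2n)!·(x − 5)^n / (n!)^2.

Apply the ratio test: |a_{n+1}| / |a_n| = (2n+1)·(2n+2)/(n+1)², which tends to 4 as n → ∞.
Hence the series converges for |x − 5| < 1/(4) = 1/4, so the radius of convergence is 1/4.

R = 1/4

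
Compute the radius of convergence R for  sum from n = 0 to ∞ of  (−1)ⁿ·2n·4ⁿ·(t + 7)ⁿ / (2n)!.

R = ∞

By the ratio test, |a_{n+1}/a_n| = 2(n+1)/2n · 4 · 1/[(2n+1)·(2n+2)] → 0.
Since the limit is 0 < 1 for every t, the series converges on all of ℝ and R = ∞.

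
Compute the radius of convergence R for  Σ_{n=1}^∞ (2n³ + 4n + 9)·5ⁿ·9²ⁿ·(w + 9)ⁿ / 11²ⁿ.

Apply the ratio test: |a_{n+1}| / |a_n| = [(2(n+1)³ + 4(n+1) + 9)/(2n³ + 4n + 9)] · 5·81/121, which tends to 405/121 as n → ∞.
Hence the series converges for |w + 9| < 1/(405/121) = 121/405, so the radius of convergence is 121/405.

R = 121/405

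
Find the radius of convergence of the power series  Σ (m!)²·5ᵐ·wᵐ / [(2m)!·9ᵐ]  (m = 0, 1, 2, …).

Apply the ratio test: |a_{m+1}| / |a_m| = (m+1)²/[(2m+1)·(2m+2)] · 5/9, which tends to 5/36 as m → ∞.
Hence the series converges for |w| < 1/(5/36) = 36/5, so the radius of convergence is 36/5.

R = 36/5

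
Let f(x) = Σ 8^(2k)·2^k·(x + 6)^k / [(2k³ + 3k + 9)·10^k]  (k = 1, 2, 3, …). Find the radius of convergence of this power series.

By the ratio test, |a_{k+1}/a_k| = [(2k³ + 3k + 9)/(2(k+1)³ + 3(k+1) + 9)] · 64·2/10 → 64/5.
The series converges when 64/5 · |x + 6| < 1, giving R = 5/64.

R = 5/64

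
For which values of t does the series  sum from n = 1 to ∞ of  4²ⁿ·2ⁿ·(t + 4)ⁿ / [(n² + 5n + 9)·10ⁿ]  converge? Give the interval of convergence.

[-69/16, -59/16]

By the ratio test, |a_{n+1}/a_n| = [(n² + 5n + 9)/((n+1)² + 5(n+1) + 9)] · 16·2/10 → 16/5.
Hence the series converges for |t + 4| < 1/(16/5) = 5/16, so the radius of convergence is 5/16.
Endpoint t = -59/16: absolute convergence follows by limit comparison with Σ 1/n².
Check t = -69/16: the series is dominated by a constant times Σ 1/n², which converges (p = 2 > 1).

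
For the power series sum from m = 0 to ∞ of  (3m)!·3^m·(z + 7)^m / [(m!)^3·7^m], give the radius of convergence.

R = 7/81

The ratio of consecutive coefficients is (3m+1)·(3m+2)·(3m+3)/(m+1)³ · 3/7 → 81/7.
The series converges when 81/7 · |z + 7| < 1, giving R = 7/81.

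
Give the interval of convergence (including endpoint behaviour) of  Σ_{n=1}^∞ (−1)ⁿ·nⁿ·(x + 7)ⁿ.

Root test: |a_n|^(1/n) = n → ∞.
The root grows without bound, so R = 0 (convergence only at x = -7).

{-7}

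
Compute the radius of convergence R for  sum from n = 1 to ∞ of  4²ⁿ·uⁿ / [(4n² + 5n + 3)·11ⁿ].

R = 11/16

Ratio test: |a_{n+1}/a_n| = [(4n² + 5n + 3)/(4(n+1)² + 5(n+1) + 3)] · 16/11 → 16/11 as n → ∞.
Hence the series converges for |u| < 1/(16/11) = 11/16, so the radius of convergence is 11/16.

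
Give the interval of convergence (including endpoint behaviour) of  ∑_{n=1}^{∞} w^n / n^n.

(−∞, ∞)

By the Cauchy root test, |a_n|^(1/n) = 1/n → 0.
Since the n-th root of |a_n| tends to 0, the series converges for all real w; R = ∞.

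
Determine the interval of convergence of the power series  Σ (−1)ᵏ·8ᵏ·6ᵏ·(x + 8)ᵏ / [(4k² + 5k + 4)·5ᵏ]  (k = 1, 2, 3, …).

By the ratio test, |a_{k+1}/a_k| = [(4k² + 5k + 4)/(4(k+1)² + 5(k+1) + 4)] · 8·6/5 → 48/5.
Thus R = 1/(48/5) = 5/48.
Check x = -379/48: the terms are on the order of 1/k², so the series converges absolutely by comparison with the p-series (p = 2 > 1).
When x = -389/48, the series is dominated by a constant times Σ 1/k², which converges (p = 2 > 1).

[-389/48, -379/48]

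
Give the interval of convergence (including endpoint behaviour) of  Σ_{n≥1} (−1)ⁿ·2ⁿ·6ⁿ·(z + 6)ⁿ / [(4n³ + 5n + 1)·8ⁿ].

[-20/3, -16/3]

Apply the ratio test: |a_{n+1}| / |a_n| = [(4n³ + 5n + 1)/(4(n+1)³ + 5(n+1) + 1)] · 2·6/8, which tends to 3/2 as n → ∞.
Thus R = 1/(3/2) = 2/3.
When z = -16/3, absolute convergence follows by limit comparison with Σ 1/n³.
When z = -20/3, absolute convergence follows by limit comparison with Σ 1/n³.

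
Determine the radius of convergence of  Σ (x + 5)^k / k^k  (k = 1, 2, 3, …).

R = ∞

Root test: |a_k|^(1/k) = 1/k → 0.
Since the k-th root of |a_k| tends to 0, the series converges for all real x; R = ∞.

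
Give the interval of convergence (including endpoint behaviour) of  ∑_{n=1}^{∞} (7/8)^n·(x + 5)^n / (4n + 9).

Apply the ratio test: |a_{n+1}| / |a_n| = [(4n + 9)/(4(n+1) + 9)] · 7/8, which tends to 7/8 as n → ∞.
The series converges when 7/8 · |x + 5| < 1, giving R = 8/7.
Check x = -27/7: the terms behave like c/n; limit comparison with the harmonic series gives divergence.
At x = -43/7: an alternating series whose terms decrease to 0 in absolute value, so it converges by the Leibniz criterion.

[-43/7, -27/7)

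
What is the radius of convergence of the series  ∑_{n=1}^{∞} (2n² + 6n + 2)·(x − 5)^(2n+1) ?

R = 1

The ratio of consecutive coefficients is (2(n+1)² + 6(n+1) + 2)/(2n² + 6n + 2) → 1.
Writing y = (x − 5)², the series in y has radius 1, so |x − 5| < √(1) = 1 and R = 1.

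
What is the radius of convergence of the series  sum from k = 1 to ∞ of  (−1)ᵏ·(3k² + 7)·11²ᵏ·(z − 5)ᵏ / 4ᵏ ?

By the ratio test, |a_{k+1}/a_k| = [(3(k+1)² + 7)/(3k² + 7)] · 121/4 → 121/4.
Convergence for |z − 5| · 121/4 < 1, i.e. |z − 5| < 4/121. So R = 4/121.

R = 4/121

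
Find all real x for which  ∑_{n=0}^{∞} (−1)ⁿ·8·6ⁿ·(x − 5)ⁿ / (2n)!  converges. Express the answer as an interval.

(−∞, ∞)

Apply the ratio test: |a_{n+1}| / |a_n| = 8/8 · 6 · 1/[(2n+1)·(2n+2)], which tends to 0 as n → ∞.
The limit is 0, so the series converges for all x; R = ∞.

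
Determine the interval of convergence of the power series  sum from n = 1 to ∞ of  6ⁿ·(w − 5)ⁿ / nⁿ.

(−∞, ∞)

By the Cauchy root test, |a_n|^(1/n) = 6/n → 0.
Since the n-th root of |a_n| tends to 0, the series converges for all real w; R = ∞.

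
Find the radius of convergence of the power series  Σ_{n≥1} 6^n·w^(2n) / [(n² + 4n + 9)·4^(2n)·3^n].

Apply the ratio test: |a_{n+1}| / |a_n| = [(n² + 4n + 9)/((n+1)² + 4(n+1) + 9)] · 6/(16·3), which tends to 1/8 as n → ∞.
Since the exponent of w increases by 2 each term, convergence requires |w|² < 8, hence R = 2√2.

R = 2√2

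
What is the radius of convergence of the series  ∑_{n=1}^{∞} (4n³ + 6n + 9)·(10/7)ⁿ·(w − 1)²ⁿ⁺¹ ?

The ratio of consecutive coefficients is [(4(n+1)³ + 6(n+1) + 9)/(4n³ + 6n + 9)] · 10/7 → 10/7.
Successive powers of (w − 1) differ by 2, so the series converges when |w − 1|² · 10/7 < 1, i.e. |w − 1| < √(7/10). So R = √70/10.

R = √70/10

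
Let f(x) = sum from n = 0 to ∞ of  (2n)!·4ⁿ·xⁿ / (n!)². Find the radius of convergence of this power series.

R = 1/16

Ratio test: |a_{n+1}/a_n| = (2n+1)·(2n+2)/(n+1)² · 4 → 16 as n → ∞.
The series converges when 16 · |x| < 1, giving R = 1/16.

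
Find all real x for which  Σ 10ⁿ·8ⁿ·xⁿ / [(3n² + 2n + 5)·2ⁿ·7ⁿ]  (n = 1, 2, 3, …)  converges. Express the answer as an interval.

[-7/40, 7/40]

By the ratio test, |a_{n+1}/a_n| = [(3n² + 2n + 5)/(3(n+1)² + 2(n+1) + 5)] · 10·8/(2·7) → 40/7.
Hence the series converges for |x| < 1/(40/7) = 7/40, so the radius of convergence is 7/40.
Check x = 7/40: the series is dominated by a constant times Σ 1/n², which converges (p = 2 > 1).
When x = -7/40, absolute convergence follows by limit comparison with Σ 1/n².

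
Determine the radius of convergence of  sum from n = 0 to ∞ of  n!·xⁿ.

Apply the ratio test: |a_{n+1}| / |a_n| = (n+1), which tends to ∞ as n → ∞.
Since the ratio → ∞, the series diverges for every x ≠ 0, and R = 0.

R = 0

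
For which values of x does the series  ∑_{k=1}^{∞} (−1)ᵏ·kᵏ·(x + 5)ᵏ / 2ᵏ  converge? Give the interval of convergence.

{-5}

Root test: |a_k|^(1/k) = k/2 → ∞.
The root grows without bound, so R = 0 (convergence only at x = -5).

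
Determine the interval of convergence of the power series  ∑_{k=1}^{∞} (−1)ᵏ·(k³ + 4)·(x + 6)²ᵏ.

The ratio of consecutive coefficients is ((k+1)³ + 4)/(k³ + 4) → 1.
Successive powers of (x + 6) differ by 2, so the series converges when |x + 6|² · 1 < 1, i.e. |x + 6| < √(1) = 1. So R = 1.
At x = -5: the k-th term does not approach 0; divergence by the term test.
Check x = -7: the k-th term does not approach 0; divergence by the term test.

(-7, -5)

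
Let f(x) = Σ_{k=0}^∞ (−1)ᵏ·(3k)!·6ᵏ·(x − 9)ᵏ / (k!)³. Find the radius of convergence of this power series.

R = 1/162

Ratio test: |a_{k+1}/a_k| = (3k+1)·(3k+2)·(3k+3)/(k+1)³ · 6 → 162 as k → ∞.
Hence the series converges for |x − 9| < 1/(162) = 1/162, so the radius of convergence is 1/162.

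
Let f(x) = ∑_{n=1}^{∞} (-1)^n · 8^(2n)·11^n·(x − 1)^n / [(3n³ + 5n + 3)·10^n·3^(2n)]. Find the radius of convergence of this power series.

Ratio test: |a_{n+1}/a_n| = [(3n³ + 5n + 3)/(3(n+1)³ + 5(n+1) + 3)] · 64·11/(10·9) → 352/45 as n → ∞.
Hence the series converges for |x − 1| < 1/(352/45) = 45/352, so the radius of convergence is 45/352.

R = 45/352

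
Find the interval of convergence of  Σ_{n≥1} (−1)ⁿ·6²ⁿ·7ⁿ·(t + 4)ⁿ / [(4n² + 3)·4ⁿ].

[-253/63, -251/63]

By the ratio test, |a_{n+1}/a_n| = [(4n² + 3)/(4(n+1)² + 3)] · 36·7/4 → 63.
Hence the series converges for |t + 4| < 1/(63) = 1/63, so the radius of convergence is 1/63.
Check t = -251/63: absolute convergence follows by limit comparison with Σ 1/n².
Endpoint t = -253/63: absolute convergence follows by limit comparison with Σ 1/n².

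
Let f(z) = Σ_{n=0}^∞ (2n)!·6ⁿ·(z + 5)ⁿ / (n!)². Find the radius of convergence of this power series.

Ratio test: |a_{n+1}/a_n| = (2n+1)·(2n+2)/(n+1)² · 6 → 24 as n → ∞.
The series converges when 24 · |z + 5| < 1, giving R = 1/24.

R = 1/24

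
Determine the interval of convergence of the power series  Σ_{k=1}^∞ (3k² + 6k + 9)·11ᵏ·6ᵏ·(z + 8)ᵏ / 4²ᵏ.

The ratio of consecutive coefficients is [(3(k+1)² + 6(k+1) + 9)/(3k² + 6k + 9)] · 11·6/16 → 33/8.
Convergence for |z + 8| · 33/8 < 1, i.e. |z + 8| < 8/33. So R = 8/33.
Check z = -256/33: the terms have absolute value of order k², which does not tend to 0, so the series diverges by the divergence test.
Check z = -272/33: the k-th term does not approach 0; divergence by the term test.

(-272/33, -256/33)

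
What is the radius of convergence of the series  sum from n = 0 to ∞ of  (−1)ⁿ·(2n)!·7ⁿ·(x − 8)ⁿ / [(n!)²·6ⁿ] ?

R = 3/14

Apply the ratio test: |a_{n+1}| / |a_n| = (2n+1)·(2n+2)/(n+1)² · 7/6, which tends to 14/3 as n → ∞.
Hence the series converges for |x − 8| < 1/(14/3) = 3/14, so the radius of convergence is 3/14.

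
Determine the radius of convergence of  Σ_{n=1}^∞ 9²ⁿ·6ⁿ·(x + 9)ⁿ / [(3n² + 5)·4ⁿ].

R = 2/243

The ratio of consecutive coefficients is [(3n² + 5)/(3(n+1)² + 5)] · 81·6/4 → 243/2.
The series converges when 243/2 · |x + 9| < 1, giving R = 2/243.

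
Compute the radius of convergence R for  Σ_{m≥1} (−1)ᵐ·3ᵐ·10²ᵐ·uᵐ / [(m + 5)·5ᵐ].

R = 1/60

Ratio test: |a_{m+1}/a_m| = [(m + 5)/((m+1) + 5)] · 3·100/5 → 60 as m → ∞.
Hence the series converges for |u| < 1/(60) = 1/60, so the radius of convergence is 1/60.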